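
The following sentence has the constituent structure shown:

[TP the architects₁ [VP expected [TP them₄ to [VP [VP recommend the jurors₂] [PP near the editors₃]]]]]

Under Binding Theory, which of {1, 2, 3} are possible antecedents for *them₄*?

none

*them* is a pronoun, so Principle B applies: it must be free in its binding domain.
Binding domain of *them₄*: the matrix TP, whose subject is the architects₁.
*the architects₁* c-commands the pronoun within its binding domain → coindexation would violate Principle B.
*the jurors₂*: the pronoun c-commands this R-expression → coindexation would violate Principle C on *the jurors₂*.
*the editors₃*: the pronoun c-commands this R-expression → coindexation would violate Principle C on *the editors₃*.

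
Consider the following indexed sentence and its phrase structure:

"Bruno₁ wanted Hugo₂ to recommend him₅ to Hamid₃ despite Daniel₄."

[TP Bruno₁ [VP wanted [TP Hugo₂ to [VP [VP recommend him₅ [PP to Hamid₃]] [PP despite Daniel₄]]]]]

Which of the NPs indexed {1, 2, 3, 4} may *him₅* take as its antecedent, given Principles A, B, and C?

{1, 4}

*him* is a pronoun, so Principle B applies: it must be free in its binding domain.
Binding domain of *him₅*: the embedded TP, whose subject is Hugo₂.
*Bruno₁* c-commands the pronoun but from outside its binding domain, and is not c-commanded by it → coindexation permitted.
*Hugo₂* c-commands the pronoun within its binding domain → coindexation would violate Principle B.
*Hamid₃*: the pronoun c-commands this R-expression → coindexation would violate Principle C on *Hamid₃*.
*Daniel₄* and the pronoun do not c-command one another → neither Principle B nor Principle C is at stake; coindexation permitted.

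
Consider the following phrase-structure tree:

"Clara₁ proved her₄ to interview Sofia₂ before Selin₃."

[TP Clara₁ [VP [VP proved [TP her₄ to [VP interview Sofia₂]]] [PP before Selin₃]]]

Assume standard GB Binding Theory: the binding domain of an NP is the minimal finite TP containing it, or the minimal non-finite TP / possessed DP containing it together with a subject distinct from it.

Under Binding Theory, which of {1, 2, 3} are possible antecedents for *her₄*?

{3}

*her* is a pronoun, so Principle B applies: it must be free in its binding domain.
Binding domain of *her₄*: the matrix TP, whose subject is Clara₁.
*Clara₁* c-commands the pronoun within its binding domain → coindexation would violate Principle B.
*Sofia₂*: the pronoun c-commands this R-expression → coindexation would violate Principle C on *Sofia₂*.
*Selin₃* and the pronoun do not c-command one another → neither Principle B nor Principle C is at stake; coindexation permitted.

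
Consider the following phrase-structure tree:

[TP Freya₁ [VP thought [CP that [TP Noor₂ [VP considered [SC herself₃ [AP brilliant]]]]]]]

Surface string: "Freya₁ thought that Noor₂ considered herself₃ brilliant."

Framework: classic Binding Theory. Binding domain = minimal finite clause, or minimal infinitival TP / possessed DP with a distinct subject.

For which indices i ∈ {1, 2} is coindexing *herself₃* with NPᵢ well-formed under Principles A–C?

*herself* is an anaphor, so Principle A applies: it must be bound in its binding domain.
Binding domain of *herself₃*: the embedded TP, whose subject is Noor₂.
*Freya₁* c-commands the anaphor but is outside its binding domain → cannot satisfy Principle A.
*Noor₂* c-commands the anaphor within its binding domain → licit binder.

{2}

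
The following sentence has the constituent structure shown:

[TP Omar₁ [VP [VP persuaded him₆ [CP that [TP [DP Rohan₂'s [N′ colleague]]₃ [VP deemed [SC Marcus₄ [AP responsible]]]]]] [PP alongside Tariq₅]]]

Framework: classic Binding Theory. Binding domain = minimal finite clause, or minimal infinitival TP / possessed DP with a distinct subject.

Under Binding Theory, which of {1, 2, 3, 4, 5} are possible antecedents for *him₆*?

{5}

*him* is a pronoun, so Principle B applies: it must be free in its binding domain.
Binding domain of *him₆*: the matrix TP, whose subject is Omar₁.
*Omar₁* c-commands the pronoun within its binding domain → coindexation would violate Principle B.
*Rohan₂*: the pronoun c-commands this R-expression → coindexation would violate Principle C on *Rohan₂*.
*[Rohan₂'s colleague]₃*: the pronoun c-commands this R-expression → coindexation would violate Principle C on *[Rohan₂'s colleague]₃*.
*Marcus₄*: the pronoun c-commands this R-expression → coindexation would violate Principle C on *Marcus₄*.
*Tariq₅* and the pronoun do not c-command one another → neither Principle B nor Principle C is at stake; coindexation permitted.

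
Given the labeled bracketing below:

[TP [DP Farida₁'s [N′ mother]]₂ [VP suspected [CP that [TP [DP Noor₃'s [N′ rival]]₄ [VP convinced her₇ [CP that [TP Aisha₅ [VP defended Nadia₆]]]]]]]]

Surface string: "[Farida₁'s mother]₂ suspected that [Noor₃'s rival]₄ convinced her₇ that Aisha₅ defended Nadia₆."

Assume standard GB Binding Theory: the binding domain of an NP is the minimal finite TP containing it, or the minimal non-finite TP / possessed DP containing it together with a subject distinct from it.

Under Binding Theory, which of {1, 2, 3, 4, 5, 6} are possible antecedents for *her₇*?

*her* is a pronoun, so Principle B applies: it must be free in its binding domain.
Binding domain of *her₇*: the embedded TP, whose subject is [Noor₃'s rival]₄.
*Farida₁* and the pronoun do not c-command one another → neither Principle B nor Principle C is at stake; coindexation permitted.
*[Farida₁'s mother]₂* c-commands the pronoun but from outside its binding domain, and is not c-commanded by it → coindexation permitted.
*Noor₃* and the pronoun do not c-command one another → neither Principle B nor Principle C is at stake; coindexation permitted.
*[Noor₃'s rival]₄* c-commands the pronoun within its binding domain → coindexation would violate Principle B.
*Aisha₅*: the pronoun c-commands this R-expression → coindexation would violate Principle C on *Aisha₅*.
*Nadia₆*: the pronoun c-commands this R-expression → coindexation would violate Principle C on *Nadia₆*.

{1, 2, 3}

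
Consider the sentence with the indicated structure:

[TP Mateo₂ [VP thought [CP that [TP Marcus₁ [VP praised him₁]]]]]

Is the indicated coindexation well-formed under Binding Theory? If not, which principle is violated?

The two coindexed NPs are *Marcus₁* and *him₁*.
*him₁* is a pronoun. Its binding domain is the embedded TP, whose subject is Marcus₁.
*Marcus₁* c-commands it within that domain and carries the same index.
The pronoun is locally bound → Principle B violation.

Principle B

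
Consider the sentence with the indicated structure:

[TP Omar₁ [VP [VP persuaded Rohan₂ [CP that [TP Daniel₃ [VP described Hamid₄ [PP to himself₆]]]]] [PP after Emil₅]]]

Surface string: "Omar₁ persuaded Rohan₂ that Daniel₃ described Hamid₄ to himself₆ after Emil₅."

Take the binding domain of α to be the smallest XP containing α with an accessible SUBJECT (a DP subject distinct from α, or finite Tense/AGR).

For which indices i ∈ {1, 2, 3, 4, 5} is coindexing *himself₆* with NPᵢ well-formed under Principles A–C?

{3, 4}

*himself* is an anaphor, so Principle A applies: it must be bound in its binding domain.
Binding domain of *himself₆*: the embedded TP, whose subject is Daniel₃.
*Omar₁* c-commands the anaphor but is outside its binding domain → cannot satisfy Principle A.
*Rohan₂* c-commands the anaphor but is outside its binding domain → cannot satisfy Principle A.
*Daniel₃* c-commands the anaphor within its binding domain → licit binder.
*Hamid₄* c-commands the anaphor within its binding domain → licit binder.
*Emil₅* does not c-command the anaphor → cannot bind it.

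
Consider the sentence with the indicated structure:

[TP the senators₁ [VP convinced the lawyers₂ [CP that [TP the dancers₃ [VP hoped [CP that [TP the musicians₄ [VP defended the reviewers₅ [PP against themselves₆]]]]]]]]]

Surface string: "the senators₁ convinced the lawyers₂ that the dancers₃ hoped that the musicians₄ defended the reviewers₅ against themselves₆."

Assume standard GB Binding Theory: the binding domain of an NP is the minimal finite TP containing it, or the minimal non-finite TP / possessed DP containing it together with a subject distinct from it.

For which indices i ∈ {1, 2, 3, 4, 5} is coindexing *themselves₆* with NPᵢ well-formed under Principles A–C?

{4, 5}

*themselves* is an anaphor, so Principle A applies: it must be bound in its binding domain.
Binding domain of *themselves₆*: the embedded TP, whose subject is the musicians₄.
*the senators₁* c-commands the anaphor but is outside its binding domain → cannot satisfy Principle A.
*the lawyers₂* c-commands the anaphor but is outside its binding domain → cannot satisfy Principle A.
*the dancers₃* c-commands the anaphor but is outside its binding domain → cannot satisfy Principle A.
*the musicians₄* c-commands the anaphor within its binding domain → licit binder.
*the reviewers₅* c-commands the anaphor within its binding domain → licit binder.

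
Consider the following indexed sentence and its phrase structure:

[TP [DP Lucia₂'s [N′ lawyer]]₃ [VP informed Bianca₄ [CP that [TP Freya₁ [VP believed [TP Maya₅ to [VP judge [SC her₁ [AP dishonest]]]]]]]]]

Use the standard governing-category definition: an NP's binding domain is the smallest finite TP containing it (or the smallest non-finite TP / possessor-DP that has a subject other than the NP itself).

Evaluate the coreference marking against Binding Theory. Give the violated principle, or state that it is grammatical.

grammatical

The two coindexed NPs are *Freya₁* and *her₁*.
*her₁* is a pronoun; its binding domain is the embedded TP, whose subject is Maya₅. Within that domain it is c-commanded only by *Maya₅*, which carries a different index — the pronoun is free locally, so Principle B holds.
*Freya₁* is an R-expression; *her₁* does not c-command it, and no other NP shares its index, so Principle C is satisfied.
All principles are respected.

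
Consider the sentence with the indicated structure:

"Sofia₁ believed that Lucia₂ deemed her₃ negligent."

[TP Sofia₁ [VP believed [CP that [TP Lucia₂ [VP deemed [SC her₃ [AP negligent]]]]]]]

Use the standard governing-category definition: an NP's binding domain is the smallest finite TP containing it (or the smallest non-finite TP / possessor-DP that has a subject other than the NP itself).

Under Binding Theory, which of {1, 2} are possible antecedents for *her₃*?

*her* is a pronoun, so Principle B applies: it must be free in its binding domain.
Binding domain of *her₃*: the embedded TP, whose subject is Lucia₂.
*Sofia₁* c-commands the pronoun but from outside its binding domain, and is not c-commanded by it → coindexation permitted.
*Lucia₂* c-commands the pronoun within its binding domain → coindexation would violate Principle B.

{1}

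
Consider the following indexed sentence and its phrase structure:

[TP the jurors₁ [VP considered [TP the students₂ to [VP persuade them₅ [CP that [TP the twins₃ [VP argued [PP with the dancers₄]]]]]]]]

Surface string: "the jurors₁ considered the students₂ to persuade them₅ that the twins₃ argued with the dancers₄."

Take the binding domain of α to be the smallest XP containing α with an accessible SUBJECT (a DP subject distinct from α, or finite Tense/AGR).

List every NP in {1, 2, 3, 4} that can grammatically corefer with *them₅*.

{1}

*them* is a pronoun, so Principle B applies: it must be free in its binding domain.
Binding domain of *them₅*: the embedded TP, whose subject is the students₂.
*the jurors₁* c-commands the pronoun but from outside its binding domain, and is not c-commanded by it → coindexation permitted.
*the students₂* c-commands the pronoun within its binding domain → coindexation would violate Principle B.
*the twins₃*: the pronoun c-commands this R-expression → coindexation would violate Principle C on *the twins₃*.
*the dancers₄*: the pronoun c-commands this R-expression → coindexation would violate Principle C on *the dancers₄*.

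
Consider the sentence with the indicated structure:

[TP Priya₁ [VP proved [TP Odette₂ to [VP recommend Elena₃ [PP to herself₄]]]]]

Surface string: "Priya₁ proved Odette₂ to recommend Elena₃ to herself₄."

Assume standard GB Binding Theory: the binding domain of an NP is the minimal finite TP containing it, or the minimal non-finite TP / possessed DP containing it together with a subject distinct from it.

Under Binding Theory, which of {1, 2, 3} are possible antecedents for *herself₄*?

{2, 3}

*herself* is an anaphor, so Principle A applies: it must be bound in its binding domain.
Binding domain of *herself₄*: the embedded TP, whose subject is Odette₂.
*Priya₁* c-commands the anaphor but is outside its binding domain → cannot satisfy Principle A.
*Odette₂* c-commands the anaphor within its binding domain → licit binder.
*Elena₃* c-commands the anaphor within its binding domain → licit binder.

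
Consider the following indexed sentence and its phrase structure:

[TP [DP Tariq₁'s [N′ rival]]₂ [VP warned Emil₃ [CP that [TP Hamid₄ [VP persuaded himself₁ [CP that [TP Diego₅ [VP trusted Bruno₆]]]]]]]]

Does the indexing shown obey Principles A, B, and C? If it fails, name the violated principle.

The two coindexed NPs are *Tariq₁* and *himself₁*.
*himself₁* is an anaphor. Principle A requires it to be bound within its binding domain — the embedded TP, whose subject is Hamid₄.
Within that domain it is c-commanded by *Hamid₄*, which does not share its index.
*Tariq₁* does not c-command the anaphor at all.
The anaphor is unbound in its domain → Principle A violation.

Principle A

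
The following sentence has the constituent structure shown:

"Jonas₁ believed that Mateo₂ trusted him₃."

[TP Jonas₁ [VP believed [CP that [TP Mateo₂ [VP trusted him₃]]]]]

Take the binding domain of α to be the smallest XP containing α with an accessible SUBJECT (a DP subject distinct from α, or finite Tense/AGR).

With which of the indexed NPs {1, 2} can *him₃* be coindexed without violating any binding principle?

*him* is a pronoun, so Principle B applies: it must be free in its binding domain.
Binding domain of *him₃*: the embedded TP, whose subject is Mateo₂.
*Jonas₁* c-commands the pronoun but from outside its binding domain, and is not c-commanded by it → coindexation permitted.
*Mateo₂* c-commands the pronoun within its binding domain → coindexation would violate Principle B.

{1}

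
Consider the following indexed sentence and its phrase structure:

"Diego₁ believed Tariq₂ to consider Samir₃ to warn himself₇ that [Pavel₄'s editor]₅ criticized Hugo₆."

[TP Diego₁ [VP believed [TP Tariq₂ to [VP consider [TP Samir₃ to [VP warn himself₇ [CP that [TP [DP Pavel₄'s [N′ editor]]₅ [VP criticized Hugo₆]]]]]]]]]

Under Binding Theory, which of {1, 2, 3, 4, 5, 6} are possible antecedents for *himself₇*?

{3}

*himself* is an anaphor, so Principle A applies: it must be bound in its binding domain.
Binding domain of *himself₇*: the embedded TP, whose subject is Samir₃.
*Diego₁* c-commands the anaphor but is outside its binding domain → cannot satisfy Principle A.
*Tariq₂* c-commands the anaphor but is outside its binding domain → cannot satisfy Principle A.
*Samir₃* c-commands the anaphor within its binding domain → licit binder.
*Pavel₄* does not c-command the anaphor → cannot bind it.
*[Pavel₄'s editor]₅* does not c-command the anaphor → cannot bind it.
*Hugo₆* does not c-command the anaphor → cannot bind it.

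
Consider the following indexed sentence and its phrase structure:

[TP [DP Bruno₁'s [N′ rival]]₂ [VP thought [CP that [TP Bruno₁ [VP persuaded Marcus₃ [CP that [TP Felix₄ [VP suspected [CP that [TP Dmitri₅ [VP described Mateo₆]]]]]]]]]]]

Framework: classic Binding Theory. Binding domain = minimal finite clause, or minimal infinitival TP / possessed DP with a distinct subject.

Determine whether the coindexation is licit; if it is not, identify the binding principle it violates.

The two coindexed NPs are *Bruno₁* and *Bruno₁*.
*Bruno₁* is an R-expression; no coindexed NP c-commands it, so Principle C holds.
*Bruno₁* is an R-expression; *Bruno₁* does not c-command it, and no other NP shares its index, so Principle C is satisfied.
All principles are respected.

grammatical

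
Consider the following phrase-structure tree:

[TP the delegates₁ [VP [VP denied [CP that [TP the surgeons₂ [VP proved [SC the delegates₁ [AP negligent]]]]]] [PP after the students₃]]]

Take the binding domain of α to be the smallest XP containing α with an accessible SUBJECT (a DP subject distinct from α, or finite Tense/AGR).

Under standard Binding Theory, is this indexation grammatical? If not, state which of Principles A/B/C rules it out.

Principle C

The two coindexed NPs are *the delegates₁* (the higher occurrence) and *the delegates₁* (the lower occurrence).
*the delegates₁* (the lower occurrence) is an R-expression. Principle C requires it to be free everywhere.
*the delegates₁* (the higher occurrence) c-commands it and carries the same index.
The R-expression is bound → Principle C violation.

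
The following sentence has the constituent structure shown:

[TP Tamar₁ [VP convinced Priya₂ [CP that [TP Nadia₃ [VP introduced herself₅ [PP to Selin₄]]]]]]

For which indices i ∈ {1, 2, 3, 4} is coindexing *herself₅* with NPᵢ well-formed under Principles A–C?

{3}

*herself* is an anaphor, so Principle A applies: it must be bound in its binding domain.
Binding domain of *herself₅*: the embedded TP, whose subject is Nadia₃.
*Tamar₁* c-commands the anaphor but is outside its binding domain → cannot satisfy Principle A.
*Priya₂* c-commands the anaphor but is outside its binding domain → cannot satisfy Principle A.
*Nadia₃* c-commands the anaphor within its binding domain → licit binder.
*Selin₄* does not c-command the anaphor → cannot bind it.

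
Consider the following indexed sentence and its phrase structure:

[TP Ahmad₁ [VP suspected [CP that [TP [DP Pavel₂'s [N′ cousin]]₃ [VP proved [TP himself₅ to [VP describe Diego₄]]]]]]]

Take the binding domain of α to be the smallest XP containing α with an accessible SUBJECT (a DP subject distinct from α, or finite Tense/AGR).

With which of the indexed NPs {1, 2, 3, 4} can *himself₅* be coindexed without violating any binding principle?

{3}

*himself* is an anaphor, so Principle A applies: it must be bound in its binding domain.
Binding domain of *himself₅*: the embedded TP, whose subject is [Pavel₂'s cousin]₃.
*Ahmad₁* c-commands the anaphor but is outside its binding domain → cannot satisfy Principle A.
*Pavel₂* does not c-command the anaphor → cannot bind it.
*[Pavel₂'s cousin]₃* c-commands the anaphor within its binding domain → licit binder.
*Diego₄* does not c-command the anaphor → cannot bind it.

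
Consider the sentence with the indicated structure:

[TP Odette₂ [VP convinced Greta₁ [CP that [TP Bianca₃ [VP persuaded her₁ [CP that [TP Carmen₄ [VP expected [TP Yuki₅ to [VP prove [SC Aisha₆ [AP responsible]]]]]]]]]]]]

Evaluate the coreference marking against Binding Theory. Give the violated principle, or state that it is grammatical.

The two coindexed NPs are *Greta₁* and *her₁*.
*her₁* is a pronoun; its binding domain is the embedded TP, whose subject is Bianca₃. Within that domain it is c-commanded only by *Bianca₃*, which carries a different index — the pronoun is free locally, so Principle B holds.
*Greta₁* is an R-expression; *her₁* does not c-command it, and no other NP shares its index, so Principle C is satisfied.
All principles are respected.

grammatical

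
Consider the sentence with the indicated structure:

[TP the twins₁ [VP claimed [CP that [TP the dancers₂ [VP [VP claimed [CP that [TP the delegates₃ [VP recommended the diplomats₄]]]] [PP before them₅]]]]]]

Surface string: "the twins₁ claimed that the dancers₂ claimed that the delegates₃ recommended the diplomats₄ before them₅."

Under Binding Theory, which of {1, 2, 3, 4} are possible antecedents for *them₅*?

*them* is a pronoun, so Principle B applies: it must be free in its binding domain.
Binding domain of *them₅*: the embedded TP, whose subject is the dancers₂.
*the twins₁* c-commands the pronoun but from outside its binding domain, and is not c-commanded by it → coindexation permitted.
*the dancers₂* c-commands the pronoun within its binding domain → coindexation would violate Principle B.
*the delegates₃* and the pronoun do not c-command one another → neither Principle B nor Principle C is at stake; coindexation permitted.
*the diplomats₄* and the pronoun do not c-command one another → neither Principle B nor Principle C is at stake; coindexation permitted.

{1, 3, 4}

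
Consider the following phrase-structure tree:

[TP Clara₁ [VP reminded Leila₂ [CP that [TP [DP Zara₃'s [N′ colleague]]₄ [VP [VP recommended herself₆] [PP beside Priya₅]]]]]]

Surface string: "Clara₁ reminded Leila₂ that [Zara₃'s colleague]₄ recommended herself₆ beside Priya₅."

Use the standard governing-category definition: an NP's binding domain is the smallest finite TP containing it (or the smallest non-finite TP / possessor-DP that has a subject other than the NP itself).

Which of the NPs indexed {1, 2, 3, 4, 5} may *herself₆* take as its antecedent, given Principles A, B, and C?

*herself* is an anaphor, so Principle A applies: it must be bound in its binding domain.
Binding domain of *herself₆*: the embedded TP, whose subject is [Zara₃'s colleague]₄.
*Clara₁* c-commands the anaphor but is outside its binding domain → cannot satisfy Principle A.
*Leila₂* c-commands the anaphor but is outside its binding domain → cannot satisfy Principle A.
*Zara₃* does not c-command the anaphor → cannot bind it.
*[Zara₃'s colleague]₄* c-commands the anaphor within its binding domain → licit binder.
*Priya₅* does not c-command the anaphor → cannot bind it.

{4}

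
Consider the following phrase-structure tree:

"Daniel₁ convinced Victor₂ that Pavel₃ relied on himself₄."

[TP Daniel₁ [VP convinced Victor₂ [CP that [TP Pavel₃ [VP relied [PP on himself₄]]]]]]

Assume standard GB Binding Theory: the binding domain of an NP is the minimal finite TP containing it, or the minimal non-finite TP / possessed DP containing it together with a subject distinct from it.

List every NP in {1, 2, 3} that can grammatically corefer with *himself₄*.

*himself* is an anaphor, so Principle A applies: it must be bound in its binding domain.
Binding domain of *himself₄*: the embedded TP, whose subject is Pavel₃.
*Daniel₁* c-commands the anaphor but is outside its binding domain → cannot satisfy Principle A.
*Victor₂* c-commands the anaphor but is outside its binding domain → cannot satisfy Principle A.
*Pavel₃* c-commands the anaphor within its binding domain → licit binder.

{3}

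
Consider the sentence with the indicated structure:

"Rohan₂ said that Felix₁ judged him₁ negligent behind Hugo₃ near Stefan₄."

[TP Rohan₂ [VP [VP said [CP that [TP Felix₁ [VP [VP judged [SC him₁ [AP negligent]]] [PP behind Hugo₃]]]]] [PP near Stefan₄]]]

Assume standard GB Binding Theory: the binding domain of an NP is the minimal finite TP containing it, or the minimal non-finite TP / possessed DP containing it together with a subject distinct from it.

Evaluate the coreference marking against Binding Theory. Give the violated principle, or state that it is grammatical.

Principle B

The two coindexed NPs are *Felix₁* and *him₁*.
*him₁* is a pronoun. Its binding domain is the embedded TP, whose subject is Felix₁.
*Felix₁* c-commands it within that domain and carries the same index.
The pronoun is locally bound → Principle B violation.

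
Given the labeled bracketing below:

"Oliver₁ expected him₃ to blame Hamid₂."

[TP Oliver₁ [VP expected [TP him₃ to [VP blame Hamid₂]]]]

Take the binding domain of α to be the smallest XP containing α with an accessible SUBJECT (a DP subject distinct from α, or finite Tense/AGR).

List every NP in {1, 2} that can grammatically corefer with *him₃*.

*him* is a pronoun, so Principle B applies: it must be free in its binding domain.
Binding domain of *him₃*: the matrix TP, whose subject is Oliver₁.
*Oliver₁* c-commands the pronoun within its binding domain → coindexation would violate Principle B.
*Hamid₂*: the pronoun c-commands this R-expression → coindexation would violate Principle C on *Hamid₂*.

none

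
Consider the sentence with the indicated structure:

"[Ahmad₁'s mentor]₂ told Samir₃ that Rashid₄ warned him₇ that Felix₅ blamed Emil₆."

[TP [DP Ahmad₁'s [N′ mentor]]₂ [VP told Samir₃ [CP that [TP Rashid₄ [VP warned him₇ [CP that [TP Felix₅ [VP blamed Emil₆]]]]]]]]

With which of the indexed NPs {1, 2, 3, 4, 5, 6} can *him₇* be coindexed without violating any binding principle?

*him* is a pronoun, so Principle B applies: it must be free in its binding domain.
Binding domain of *him₇*: the embedded TP, whose subject is Rashid₄.
*Ahmad₁* and the pronoun do not c-command one another → neither Principle B nor Principle C is at stake; coindexation permitted.
*[Ahmad₁'s mentor]₂* c-commands the pronoun but from outside its binding domain, and is not c-commanded by it → coindexation permitted.
*Samir₃* c-commands the pronoun but from outside its binding domain, and is not c-commanded by it → coindexation permitted.
*Rashid₄* c-commands the pronoun within its binding domain → coindexation would violate Principle B.
*Felix₅*: the pronoun c-commands this R-expression → coindexation would violate Principle C on *Felix₅*.
*Emil₆*: the pronoun c-commands this R-expression → coindexation would violate Principle C on *Emil₆*.

{1, 2, 3}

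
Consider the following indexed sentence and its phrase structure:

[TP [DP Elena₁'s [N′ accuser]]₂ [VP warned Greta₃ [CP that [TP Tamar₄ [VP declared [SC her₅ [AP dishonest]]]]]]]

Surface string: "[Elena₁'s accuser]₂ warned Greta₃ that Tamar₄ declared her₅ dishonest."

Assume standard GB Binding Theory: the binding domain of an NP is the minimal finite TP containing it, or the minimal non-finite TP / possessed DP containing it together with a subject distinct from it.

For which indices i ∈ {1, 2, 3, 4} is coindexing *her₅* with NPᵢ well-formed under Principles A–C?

*her* is a pronoun, so Principle B applies: it must be free in its binding domain.
Binding domain of *her₅*: the embedded TP, whose subject is Tamar₄.
*Elena₁* and the pronoun do not c-command one another → neither Principle B nor Principle C is at stake; coindexation permitted.
*[Elena₁'s accuser]₂* c-commands the pronoun but from outside its binding domain, and is not c-commanded by it → coindexation permitted.
*Greta₃* c-commands the pronoun but from outside its binding domain, and is not c-commanded by it → coindexation permitted.
*Tamar₄* c-commands the pronoun within its binding domain → coindexation would violate Principle B.

{1, 2, 3}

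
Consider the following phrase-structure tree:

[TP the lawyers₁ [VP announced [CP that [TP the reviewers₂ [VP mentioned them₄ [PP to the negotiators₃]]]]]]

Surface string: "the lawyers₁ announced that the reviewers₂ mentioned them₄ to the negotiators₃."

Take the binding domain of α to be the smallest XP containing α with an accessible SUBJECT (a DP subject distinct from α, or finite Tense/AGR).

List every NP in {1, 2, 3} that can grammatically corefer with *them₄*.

{1}

*them* is a pronoun, so Principle B applies: it must be free in its binding domain.
Binding domain of *them₄*: the embedded TP, whose subject is the reviewers₂.
*the lawyers₁* c-commands the pronoun but from outside its binding domain, and is not c-commanded by it → coindexation permitted.
*the reviewers₂* c-commands the pronoun within its binding domain → coindexation would violate Principle B.
*the negotiators₃*: the pronoun c-commands this R-expression → coindexation would violate Principle C on *the negotiators₃*.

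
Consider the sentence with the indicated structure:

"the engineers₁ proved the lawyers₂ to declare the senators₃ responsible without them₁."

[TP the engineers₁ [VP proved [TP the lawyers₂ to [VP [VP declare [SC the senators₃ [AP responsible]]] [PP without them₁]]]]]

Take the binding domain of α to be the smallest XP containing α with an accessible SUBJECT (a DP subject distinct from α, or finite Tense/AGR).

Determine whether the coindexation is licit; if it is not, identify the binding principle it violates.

The two coindexed NPs are *the engineers₁* and *them₁*.
*them₁* is a pronoun; its binding domain is the embedded TP, whose subject is the lawyers₂. Within that domain it is c-commanded only by *the lawyers₂*, which carries a different index — the pronoun is free locally, so Principle B holds.
*the engineers₁* is an R-expression; *them₁* does not c-command it, and no other NP shares its index, so Principle C is satisfied.
All principles are respected.

grammatical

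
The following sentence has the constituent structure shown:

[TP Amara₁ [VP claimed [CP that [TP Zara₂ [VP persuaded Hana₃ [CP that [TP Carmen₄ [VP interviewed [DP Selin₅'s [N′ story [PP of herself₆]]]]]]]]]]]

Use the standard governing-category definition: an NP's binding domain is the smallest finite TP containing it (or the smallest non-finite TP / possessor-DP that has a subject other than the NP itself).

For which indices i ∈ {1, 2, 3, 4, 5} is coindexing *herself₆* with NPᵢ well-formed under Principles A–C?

*herself* is an anaphor, so Principle A applies: it must be bound in its binding domain.
Binding domain of *herself₆*: the possessed DP, whose subject is Selin₅.
*Amara₁* c-commands the anaphor but is outside its binding domain → cannot satisfy Principle A.
*Zara₂* c-commands the anaphor but is outside its binding domain → cannot satisfy Principle A.
*Hana₃* c-commands the anaphor but is outside its binding domain → cannot satisfy Principle A.
*Carmen₄* c-commands the anaphor but is outside its binding domain → cannot satisfy Principle A.
*Selin₅* c-commands the anaphor within its binding domain → licit binder.

{5}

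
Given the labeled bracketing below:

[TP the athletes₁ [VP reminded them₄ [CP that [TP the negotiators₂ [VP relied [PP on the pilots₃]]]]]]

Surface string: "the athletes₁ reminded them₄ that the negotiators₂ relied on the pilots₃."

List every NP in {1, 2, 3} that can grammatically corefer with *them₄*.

*them* is a pronoun, so Principle B applies: it must be free in its binding domain.
Binding domain of *them₄*: the matrix TP, whose subject is the athletes₁.
*the athletes₁* c-commands the pronoun within its binding domain → coindexation would violate Principle B.
*the negotiators₂*: the pronoun c-commands this R-expression → coindexation would violate Principle C on *the negotiators₂*.
*the pilots₃*: the pronoun c-commands this R-expression → coindexation would violate Principle C on *the pilots₃*.

none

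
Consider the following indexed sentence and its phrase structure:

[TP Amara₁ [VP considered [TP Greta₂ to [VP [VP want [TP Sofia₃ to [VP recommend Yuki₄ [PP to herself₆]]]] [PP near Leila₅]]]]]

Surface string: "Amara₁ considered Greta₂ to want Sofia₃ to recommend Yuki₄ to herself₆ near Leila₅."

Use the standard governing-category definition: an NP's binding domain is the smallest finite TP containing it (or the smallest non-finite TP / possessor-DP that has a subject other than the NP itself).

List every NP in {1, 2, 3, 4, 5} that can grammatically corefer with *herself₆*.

*herself* is an anaphor, so Principle A applies: it must be bound in its binding domain.
Binding domain of *herself₆*: the embedded TP, whose subject is Sofia₃.
*Amara₁* c-commands the anaphor but is outside its binding domain → cannot satisfy Principle A.
*Greta₂* c-commands the anaphor but is outside its binding domain → cannot satisfy Principle A.
*Sofia₃* c-commands the anaphor within its binding domain → licit binder.
*Yuki₄* c-commands the anaphor within its binding domain → licit binder.
*Leila₅* does not c-command the anaphor → cannot bind it.

{3, 4}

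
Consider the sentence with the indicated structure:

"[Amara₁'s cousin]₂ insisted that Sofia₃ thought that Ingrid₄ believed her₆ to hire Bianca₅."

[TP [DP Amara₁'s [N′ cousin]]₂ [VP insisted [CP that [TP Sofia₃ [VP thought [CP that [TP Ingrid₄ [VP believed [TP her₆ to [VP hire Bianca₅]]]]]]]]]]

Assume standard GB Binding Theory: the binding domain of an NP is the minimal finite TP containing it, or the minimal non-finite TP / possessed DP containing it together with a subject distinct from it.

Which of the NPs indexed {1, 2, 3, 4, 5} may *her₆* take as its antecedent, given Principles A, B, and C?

*her* is a pronoun, so Principle B applies: it must be free in its binding domain.
Binding domain of *her₆*: the embedded TP, whose subject is Ingrid₄.
*Amara₁* and the pronoun do not c-command one another → neither Principle B nor Principle C is at stake; coindexation permitted.
*[Amara₁'s cousin]₂* c-commands the pronoun but from outside its binding domain, and is not c-commanded by it → coindexation permitted.
*Sofia₃* c-commands the pronoun but from outside its binding domain, and is not c-commanded by it → coindexation permitted.
*Ingrid₄* c-commands the pronoun within its binding domain → coindexation would violate Principle B.
*Bianca₅*: the pronoun c-commands this R-expression → coindexation would violate Principle C on *Bianca₅*.

{1, 2, 3}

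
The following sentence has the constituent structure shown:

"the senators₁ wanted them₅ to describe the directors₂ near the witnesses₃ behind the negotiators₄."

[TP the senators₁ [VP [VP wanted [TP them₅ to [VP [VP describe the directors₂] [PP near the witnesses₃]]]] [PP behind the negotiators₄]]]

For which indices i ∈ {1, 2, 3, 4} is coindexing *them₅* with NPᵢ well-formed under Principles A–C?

{4}

*them* is a pronoun, so Principle B applies: it must be free in its binding domain.
Binding domain of *them₅*: the matrix TP, whose subject is the senators₁.
*the senators₁* c-commands the pronoun within its binding domain → coindexation would violate Principle B.
*the directors₂*: the pronoun c-commands this R-expression → coindexation would violate Principle C on *the directors₂*.
*the witnesses₃*: the pronoun c-commands this R-expression → coindexation would violate Principle C on *the witnesses₃*.
*the negotiators₄* and the pronoun do not c-command one another → neither Principle B nor Principle C is at stake; coindexation permitted.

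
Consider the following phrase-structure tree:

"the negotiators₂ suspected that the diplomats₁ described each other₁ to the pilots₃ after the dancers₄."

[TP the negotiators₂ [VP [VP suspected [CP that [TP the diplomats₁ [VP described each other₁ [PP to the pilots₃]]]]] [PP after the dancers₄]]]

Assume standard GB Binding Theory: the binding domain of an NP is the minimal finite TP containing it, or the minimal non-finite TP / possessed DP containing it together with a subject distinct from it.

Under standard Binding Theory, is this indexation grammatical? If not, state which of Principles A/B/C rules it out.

The two coindexed NPs are *the diplomats₁* and *each other₁*.
*each other₁* is an anaphor; its binding domain is the embedded TP, whose subject is the diplomats₁. *the diplomats₁* c-commands it within that domain and shares its index, so Principle A is satisfied.
*the diplomats₁* is an R-expression; *each other₁* does not c-command it, and no other NP shares its index, so Principle C is satisfied.
All principles are respected.

grammatical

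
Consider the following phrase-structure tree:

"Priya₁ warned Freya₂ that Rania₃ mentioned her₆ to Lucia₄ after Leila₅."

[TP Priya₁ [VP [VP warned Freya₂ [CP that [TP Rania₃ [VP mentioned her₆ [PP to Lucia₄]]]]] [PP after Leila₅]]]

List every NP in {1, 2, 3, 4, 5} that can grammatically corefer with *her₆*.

{1, 2, 5}

*her* is a pronoun, so Principle B applies: it must be free in its binding domain.
Binding domain of *her₆*: the embedded TP, whose subject is Rania₃.
*Priya₁* c-commands the pronoun but from outside its binding domain, and is not c-commanded by it → coindexation permitted.
*Freya₂* c-commands the pronoun but from outside its binding domain, and is not c-commanded by it → coindexation permitted.
*Rania₃* c-commands the pronoun within its binding domain → coindexation would violate Principle B.
*Lucia₄*: the pronoun c-commands this R-expression → coindexation would violate Principle C on *Lucia₄*.
*Leila₅* and the pronoun do not c-command one another → neither Principle B nor Principle C is at stake; coindexation permitted.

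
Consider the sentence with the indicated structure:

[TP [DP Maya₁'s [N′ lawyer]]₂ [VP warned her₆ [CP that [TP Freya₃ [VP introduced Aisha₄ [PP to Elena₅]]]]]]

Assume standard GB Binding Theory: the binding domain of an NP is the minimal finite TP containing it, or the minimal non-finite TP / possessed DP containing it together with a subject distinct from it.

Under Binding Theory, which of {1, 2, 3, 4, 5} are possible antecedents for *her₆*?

{1}

*her* is a pronoun, so Principle B applies: it must be free in its binding domain.
Binding domain of *her₆*: the matrix TP, whose subject is [Maya₁'s lawyer]₂.
*Maya₁* and the pronoun do not c-command one another → neither Principle B nor Principle C is at stake; coindexation permitted.
*[Maya₁'s lawyer]₂* c-commands the pronoun within its binding domain → coindexation would violate Principle B.
*Freya₃*: the pronoun c-commands this R-expression → coindexation would violate Principle C on *Freya₃*.
*Aisha₄*: the pronoun c-commands this R-expression → coindexation would violate Principle C on *Aisha₄*.
*Elena₅*: the pronoun c-commands this R-expression → coindexation would violate Principle C on *Elena₅*.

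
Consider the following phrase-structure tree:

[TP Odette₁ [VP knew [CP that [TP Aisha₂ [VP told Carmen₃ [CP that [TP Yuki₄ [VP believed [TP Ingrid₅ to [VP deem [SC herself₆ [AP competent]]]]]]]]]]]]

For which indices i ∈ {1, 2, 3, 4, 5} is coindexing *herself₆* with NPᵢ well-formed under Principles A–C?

*herself* is an anaphor, so Principle A applies: it must be bound in its binding domain.
Binding domain of *herself₆*: the embedded TP, whose subject is Ingrid₅.
*Odette₁* c-commands the anaphor but is outside its binding domain → cannot satisfy Principle A.
*Aisha₂* c-commands the anaphor but is outside its binding domain → cannot satisfy Principle A.
*Carmen₃* c-commands the anaphor but is outside its binding domain → cannot satisfy Principle A.
*Yuki₄* c-commands the anaphor but is outside its binding domain → cannot satisfy Principle A.
*Ingrid₅* c-commands the anaphor within its binding domain → licit binder.

{5}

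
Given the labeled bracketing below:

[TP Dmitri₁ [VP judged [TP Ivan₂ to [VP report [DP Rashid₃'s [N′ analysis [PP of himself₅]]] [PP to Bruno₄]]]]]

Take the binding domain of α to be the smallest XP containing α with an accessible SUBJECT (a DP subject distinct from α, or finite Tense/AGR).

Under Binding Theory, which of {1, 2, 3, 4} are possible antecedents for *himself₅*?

{3}

*himself* is an anaphor, so Principle A applies: it must be bound in its binding domain.
Binding domain of *himself₅*: the possessed DP, whose subject is Rashid₃.
*Dmitri₁* c-commands the anaphor but is outside its binding domain → cannot satisfy Principle A.
*Ivan₂* c-commands the anaphor but is outside its binding domain → cannot satisfy Principle A.
*Rashid₃* c-commands the anaphor within its binding domain → licit binder.
*Bruno₄* does not c-command the anaphor → cannot bind it.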